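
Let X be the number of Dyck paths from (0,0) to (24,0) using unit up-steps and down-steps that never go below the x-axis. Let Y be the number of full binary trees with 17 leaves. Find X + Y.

35565682

Dyck paths of semilength n (length 2n) are counted by C_n; here n = 12. So X = C_12 = 208012.
A full binary tree with L leaves has L−1 internal nodes and is counted by C_{L−1}; L = 17 gives C_16. So Y = C_16 = 35357670.
X + Y = 208012 + 35357670 = 35565682.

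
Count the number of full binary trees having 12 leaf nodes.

A full binary tree with L leaves has L−1 internal nodes and is counted by C_{L−1}; L = 12 gives C_11.
C_11 = 58786.

58786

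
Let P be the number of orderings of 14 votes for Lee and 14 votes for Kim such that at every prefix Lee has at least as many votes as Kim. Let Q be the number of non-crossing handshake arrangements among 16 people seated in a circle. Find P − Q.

Reading a vote for the leader as '(' and for the other as ')' turns such a sequence into a balanced string of 14 pairs, so the count is C_14. So P = C_14 = 2674440.
With 16 = 2·8 people, non-crossing handshake pairings are non-crossing perfect matchings on a circle, counted by C_8. So Q = C_8 = 1430.
P − Q = 2674440 − 1430 = 2673010.

2673010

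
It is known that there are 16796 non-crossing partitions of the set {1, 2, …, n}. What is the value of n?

10

Non-crossing partitions of [n] are counted by C_n. The Catalan number equal to 16796 is C_10.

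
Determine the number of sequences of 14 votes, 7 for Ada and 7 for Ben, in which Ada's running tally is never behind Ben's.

429

Ballot sequences with n votes each where one side never trails are Dyck words, counted by C_n; here n = 7.
C_7 = C(14,7)/8 = 3432/8 = 429.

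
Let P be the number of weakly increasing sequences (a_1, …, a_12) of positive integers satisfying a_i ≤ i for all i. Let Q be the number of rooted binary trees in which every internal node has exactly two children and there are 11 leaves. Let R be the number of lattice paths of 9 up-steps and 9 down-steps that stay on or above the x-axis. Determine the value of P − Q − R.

Such sub-staircase sequences of length n are counted by C_n; here n = 12. So P = C_12 = 208012.
Full binary trees with 11 leaves have 11−1 = 10 internal nodes, so there are C_10 of them. So Q = C_10 = 16796.
Dyck paths of semilength n (length 2n) are counted by C_n; here n = 9. So R = C_9 = 4862.
P − Q − R = 208012 − 16796 − 4862 = 186354.

186354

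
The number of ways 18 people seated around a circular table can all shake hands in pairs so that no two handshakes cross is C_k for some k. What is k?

9

With 18 = 2·9 people, non-crossing handshake pairings are non-crossing perfect matchings on a circle, counted by C_9.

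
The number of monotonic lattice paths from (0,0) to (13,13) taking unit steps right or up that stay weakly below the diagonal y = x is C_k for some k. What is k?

13

Sub-diagonal monotone paths from (0,0) to (13,13) biject with Dyck paths of semilength 13, giving C_13.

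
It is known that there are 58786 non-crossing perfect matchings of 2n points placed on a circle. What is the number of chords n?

11

Non-crossing pairings of 2n points on a circle are counted by C_n, and C_11 = 58786.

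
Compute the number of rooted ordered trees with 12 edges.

A rooted plane tree with 12 edges has 13 nodes, and the count is C_12.
C_12 = C(24,12)/13 = 2704156/13 = 208012.

208012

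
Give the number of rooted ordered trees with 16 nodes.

9694845

Rooted ordered (plane) trees on m nodes have m−1 edges and are counted by C_{m−1}; m = 16 gives C_15.
C_15 = C_14 · 2(2·14+1)/(14+2) = 2674440 · 58/16 = 9694845.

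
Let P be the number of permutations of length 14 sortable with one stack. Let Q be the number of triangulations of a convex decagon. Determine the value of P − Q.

2673010

Stack-sortable permutations are exactly the 231-avoiding ones, counted by C_n; here n = 14. So P = C_14 = 2674440.
Triangulations of a convex m-gon are counted by C_{m−2}; with m = 10 this is C_8. So Q = C_8 = 1430.
P − Q = 2674440 − 1430 = 2673010.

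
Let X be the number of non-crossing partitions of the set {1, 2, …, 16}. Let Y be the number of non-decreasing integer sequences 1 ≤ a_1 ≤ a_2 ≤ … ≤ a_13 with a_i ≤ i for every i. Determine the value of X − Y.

34614770

Non-crossing partitions of an n-element set are counted by C_n; here n = 16. So X = C_16 = 35357670.
Weakly increasing sequences with a_i ≤ i biject with Dyck paths of semilength 13, so there are C_13. So Y = C_13 = 742900.
X − Y = 35357670 − 742900 = 34614770.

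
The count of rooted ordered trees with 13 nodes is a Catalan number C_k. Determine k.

Rooted ordered (plane) trees on m nodes have m−1 edges and are counted by C_{m−1}; m = 13 gives C_12.

12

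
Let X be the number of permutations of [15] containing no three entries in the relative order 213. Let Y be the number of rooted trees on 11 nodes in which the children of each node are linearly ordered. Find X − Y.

Permutations of [n] avoiding any single length-3 pattern are counted by C_n; here n = 15. So X = C_15 = 9694845.
A rooted plane tree on 11 nodes has 10 edges, and such trees are counted by C_10. So Y = C_10 = 16796.
X − Y = 9694845 − 16796 = 9678049.

9678049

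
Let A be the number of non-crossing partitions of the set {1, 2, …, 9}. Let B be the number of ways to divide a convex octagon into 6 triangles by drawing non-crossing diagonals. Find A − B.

Non-crossing partitions of an n-element set are counted by C_n; here n = 9. So A = C_9 = 4862.
The number of triangulations of an 8-gon is the Catalan number C_6 (index = sides − 2). So B = C_6 = 132.
A − B = 4862 − 132 = 4730.

4730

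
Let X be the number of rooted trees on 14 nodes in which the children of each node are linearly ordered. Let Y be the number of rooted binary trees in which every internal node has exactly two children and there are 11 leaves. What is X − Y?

726104

Rooted ordered (plane) trees on m nodes have m−1 edges and are counted by C_{m−1}; m = 14 gives C_13. So X = C_13 = 742900.
Full binary trees with 11 leaves have 11−1 = 10 internal nodes, so there are C_10 of them. So Y = C_10 = 16796.
X − Y = 742900 − 16796 = 726104.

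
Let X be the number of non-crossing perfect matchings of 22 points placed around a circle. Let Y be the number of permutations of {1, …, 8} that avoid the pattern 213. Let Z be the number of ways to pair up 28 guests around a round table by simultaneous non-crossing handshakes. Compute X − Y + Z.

Pairing 22 circle points by 11 non-crossing chords gives C_11 matchings. So X = C_11 = 58786.
For any fixed pattern of length 3, the pattern-avoiding permutations of [8] number C_8. So Y = C_8 = 1430.
With 28 = 2·14 people, non-crossing handshake pairings are non-crossing perfect matchings on a circle, counted by C_14. So Z = C_14 = 2674440.
X − Y + Z = 58786 − 1430 + 2674440 = 2731796.

2731796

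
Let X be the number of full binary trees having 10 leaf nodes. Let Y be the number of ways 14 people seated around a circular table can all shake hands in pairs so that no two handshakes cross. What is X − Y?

4433

A full binary tree with L leaves has L−1 internal nodes and is counted by C_{L−1}; L = 10 gives C_9. So X = C_9 = 4862.
With 14 = 2·7 people, non-crossing handshake pairings are non-crossing perfect matchings on a circle, counted by C_7. So Y = C_7 = 429.
X − Y = 4862 − 429 = 4433.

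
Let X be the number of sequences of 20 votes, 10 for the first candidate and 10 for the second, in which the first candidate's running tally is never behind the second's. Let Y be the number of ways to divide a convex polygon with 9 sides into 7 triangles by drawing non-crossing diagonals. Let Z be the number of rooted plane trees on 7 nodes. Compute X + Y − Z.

Reading a vote for the leader as '(' and for the other as ')' turns such a sequence into a balanced string of 10 pairs, so the count is C_10. So X = C_10 = 16796.
Triangulations of a convex m-gon are counted by C_{m−2}; with m = 9 this is C_7. So Y = C_7 = 429.
A rooted plane tree on 7 nodes has 6 edges, and such trees are counted by C_6. So Z = C_6 = 132.
X + Y − Z = 16796 + 429 − 132 = 17093.

17093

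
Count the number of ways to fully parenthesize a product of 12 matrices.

58786

Bracketing 12 factors into binary products is counted by C_{12−1} = C_11.
C_11 = C(22,11)/12 = 705432/12 = 58786.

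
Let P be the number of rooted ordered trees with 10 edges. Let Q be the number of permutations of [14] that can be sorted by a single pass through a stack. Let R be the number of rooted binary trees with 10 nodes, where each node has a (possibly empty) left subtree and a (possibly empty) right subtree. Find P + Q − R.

A rooted plane tree with 10 edges has 11 nodes, and the count is C_10. So P = C_10 = 16796.
By Knuth's characterisation, the stack-sortable permutations of length 14 are the 231-avoiders, numbering C_14. So Q = C_14 = 2674440.
Rooted binary trees with 10 nodes (each child slot possibly empty) number C_10. So R = C_10 = 16796.
P + Q − R = 16796 + 2674440 − 16796 = 2674440.

2674440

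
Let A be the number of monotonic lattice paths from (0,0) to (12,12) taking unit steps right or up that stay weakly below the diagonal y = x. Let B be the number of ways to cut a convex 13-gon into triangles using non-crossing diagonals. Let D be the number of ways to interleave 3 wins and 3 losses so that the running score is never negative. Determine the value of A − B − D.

149221

Sub-diagonal monotone paths from (0,0) to (12,12) biject with Dyck paths of semilength 12, giving C_12. So A = C_12 = 208012.
The number of triangulations of a 13-gon is the Catalan number C_11 (index = sides − 2). So B = C_11 = 58786.
Ballot sequences with n votes each where one side never trails are Dyck words, counted by C_n; here n = 3. So D = C_3 = 5.
A − B − D = 208012 − 58786 − 5 = 149221.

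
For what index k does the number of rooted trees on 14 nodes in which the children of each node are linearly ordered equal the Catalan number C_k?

A rooted plane tree on 14 nodes has 13 edges, and such trees are counted by C_13.

13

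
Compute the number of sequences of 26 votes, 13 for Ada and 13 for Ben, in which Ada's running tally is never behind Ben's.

Reading a vote for the leader as '(' and for the other as ')' turns such a sequence into a balanced string of 13 pairs, so the count is C_13.
C_13 = C_12 · 2(2·12+1)/(12+2) = 208012 · 50/14 = 742900.

742900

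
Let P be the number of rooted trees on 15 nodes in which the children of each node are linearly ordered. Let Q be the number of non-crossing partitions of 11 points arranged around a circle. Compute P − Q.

2615654

A rooted plane tree on 15 nodes has 14 edges, and such trees are counted by C_14. So P = C_14 = 2674440.
The non-crossing partitions of [11] form a lattice of size C_11. So Q = C_11 = 58786.
P − Q = 2674440 − 58786 = 2615654.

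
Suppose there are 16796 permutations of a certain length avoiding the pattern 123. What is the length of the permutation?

Permutations of [n] avoiding a fixed length-3 pattern are counted by C_n, and C_10 = 16796.

10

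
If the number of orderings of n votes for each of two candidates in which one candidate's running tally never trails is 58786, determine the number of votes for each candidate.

Such ballot sequences with n votes each are counted by C_n. The Catalan number equal to 58786 is C_11.

11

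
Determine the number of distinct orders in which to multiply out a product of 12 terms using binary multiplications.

58786

Ways to associate a product of 12 factors correspond to binary trees on 12 leaves, so the count is C_11.
C_11 = C(22,11)/12 = 705432/12 = 58786.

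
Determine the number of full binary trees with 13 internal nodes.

742900

Full binary trees with n internal nodes are counted by C_n; here n = 13.
C_13 = C(26,13)/14 = 10400600/14 = 742900.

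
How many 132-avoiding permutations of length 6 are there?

For any fixed pattern of length 3, the pattern-avoiding permutations of [6] number C_6.
C_6 = C(12,6)/7 = 924/7 = 132.

132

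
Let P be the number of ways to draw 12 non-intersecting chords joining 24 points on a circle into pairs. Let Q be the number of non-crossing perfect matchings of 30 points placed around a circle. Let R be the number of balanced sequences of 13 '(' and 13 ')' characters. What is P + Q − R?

Pairing 24 circle points by 12 non-crossing chords gives C_12 matchings. So P = C_12 = 208012.
Pairing 30 circle points by 15 non-crossing chords gives C_15 matchings. So Q = C_15 = 9694845.
A balanced arrangement of 13 bracket pairs is a Dyck word of semilength 13, so the count is C_13. So R = C_13 = 742900.
P + Q − R = 208012 + 9694845 − 742900 = 9159957.

9159957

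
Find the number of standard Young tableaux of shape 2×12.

208012

Standard Young tableaux of shape 2×n are counted by C_n; here n = 12.
C_12 = C_11 · 2(2·11+1)/(11+2) = 58786 · 46/13 = 208012.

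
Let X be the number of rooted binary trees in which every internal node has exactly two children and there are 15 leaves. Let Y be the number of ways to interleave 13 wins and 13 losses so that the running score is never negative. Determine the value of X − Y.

1931540

Full binary trees with 15 leaves have 15−1 = 14 internal nodes, so there are C_14 of them. So X = C_14 = 2674440.
Reading a vote for the leader as '(' and for the other as ')' turns such a sequence into a balanced string of 13 pairs, so the count is C_13. So Y = C_13 = 742900.
X − Y = 2674440 − 742900 = 1931540.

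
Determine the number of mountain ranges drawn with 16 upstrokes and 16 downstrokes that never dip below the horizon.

35357670

Dyck paths of semilength n (length 2n) are counted by C_n; here n = 16.
C_16 = C(32,16)/17 = 601080390/17 = 35357670.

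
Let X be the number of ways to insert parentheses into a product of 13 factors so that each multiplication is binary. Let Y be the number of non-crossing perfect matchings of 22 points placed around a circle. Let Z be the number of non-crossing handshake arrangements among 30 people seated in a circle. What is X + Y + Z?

9961643

Ways to associate a product of 13 factors correspond to binary trees on 13 leaves, so the count is C_12. So X = C_12 = 208012.
Non-crossing perfect matchings of 2n points on a circle are counted by C_n; with 22 points, n = 11. So Y = C_11 = 58786.
Non-crossing handshake pairings of 2n people are counted by C_n; 30 people gives n = 15. So Z = C_15 = 9694845.
X + Y + Z = 208012 + 58786 + 9694845 = 9961643.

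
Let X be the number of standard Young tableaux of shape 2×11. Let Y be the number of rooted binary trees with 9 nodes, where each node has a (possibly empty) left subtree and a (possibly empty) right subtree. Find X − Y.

53924

Standard Young tableaux of shape 2×n are counted by C_n; here n = 11. So X = C_11 = 58786.
Binary trees (left/right distinguished) on n nodes are counted by C_n; here n = 9. So Y = C_9 = 4862.
X − Y = 58786 − 4862 = 53924.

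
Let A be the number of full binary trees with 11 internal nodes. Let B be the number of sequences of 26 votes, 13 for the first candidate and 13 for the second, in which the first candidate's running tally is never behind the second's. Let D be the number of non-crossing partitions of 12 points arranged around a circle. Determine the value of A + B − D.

593674

The number of full binary trees on 11 internal nodes is the Catalan number C_11. So A = C_11 = 58786.
Ballot sequences with n votes each where one side never trails are Dyck words, counted by C_n; here n = 13. So B = C_13 = 742900.
Non-crossing partitions of an n-element set are counted by C_n; here n = 12. So D = C_12 = 208012.
A + B − D = 58786 + 742900 − 208012 = 593674.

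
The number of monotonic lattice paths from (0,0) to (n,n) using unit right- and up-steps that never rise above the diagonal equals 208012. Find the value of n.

12

Such diagonal-avoiding paths in an n×n grid are counted by C_n. The Catalan number equal to 208012 is C_12.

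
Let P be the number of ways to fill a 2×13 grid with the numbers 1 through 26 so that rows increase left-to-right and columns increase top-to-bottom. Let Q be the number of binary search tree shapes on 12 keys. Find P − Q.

534888

By the hook-length formula (or a Dyck-path bijection), SYT of shape 2×13 number C_13. So P = C_13 = 742900.
Binary trees (left/right distinguished) on n nodes are counted by C_n; here n = 12. So Q = C_12 = 208012.
P − Q = 742900 − 208012 = 534888.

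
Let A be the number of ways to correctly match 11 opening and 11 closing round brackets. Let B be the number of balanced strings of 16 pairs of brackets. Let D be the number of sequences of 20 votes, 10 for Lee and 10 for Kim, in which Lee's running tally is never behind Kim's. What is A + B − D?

A balanced arrangement of 11 bracket pairs is a Dyck word of semilength 11, so the count is C_11. So A = C_11 = 58786.
Balanced strings of n pairs of brackets are counted by C_n; here n = 16. So B = C_16 = 35357670.
Ballot sequences with n votes each where one side never trails are Dyck words, counted by C_n; here n = 10. So D = C_10 = 16796.
A + B − D = 58786 + 35357670 − 16796 = 35399660.

35399660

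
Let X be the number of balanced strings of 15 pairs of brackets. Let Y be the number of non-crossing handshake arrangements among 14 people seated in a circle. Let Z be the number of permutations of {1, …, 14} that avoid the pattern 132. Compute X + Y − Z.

Balanced strings of n pairs of brackets are counted by C_n; here n = 15. So X = C_15 = 9694845.
With 14 = 2·7 people, non-crossing handshake pairings are non-crossing perfect matchings on a circle, counted by C_7. So Y = C_7 = 429.
For any fixed pattern of length 3, the pattern-avoiding permutations of [14] number C_14. So Z = C_14 = 2674440.
X + Y − Z = 9694845 + 429 − 2674440 = 7020834.

7020834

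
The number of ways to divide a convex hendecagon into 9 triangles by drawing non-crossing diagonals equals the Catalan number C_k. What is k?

9

A convex 11-gon is triangulated into 9 triangles, and the number of such triangulations is the Catalan number C_{11−2} = C_9.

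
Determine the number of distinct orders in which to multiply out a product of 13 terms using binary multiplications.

208012

Ways to associate a product of 13 factors correspond to binary trees on 13 leaves, so the count is C_12.
C_12 = C(24,12)/13 = 2704156/13 = 208012.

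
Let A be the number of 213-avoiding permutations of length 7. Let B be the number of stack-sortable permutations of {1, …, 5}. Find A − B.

387

Permutations of [n] avoiding any single length-3 pattern are counted by C_n; here n = 7. So A = C_7 = 429.
Stack-sortable permutations are exactly the 231-avoiding ones, counted by C_n; here n = 5. So B = C_5 = 42.
A − B = 429 − 42 = 387.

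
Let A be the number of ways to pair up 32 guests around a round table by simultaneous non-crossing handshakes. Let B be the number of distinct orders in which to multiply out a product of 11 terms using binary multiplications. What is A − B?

With 32 = 2·16 people, non-crossing handshake pairings are non-crossing perfect matchings on a circle, counted by C_16. So A = C_16 = 35357670.
Ways to associate a product of 11 factors correspond to binary trees on 11 leaves, so the count is C_10. So B = C_10 = 16796.
A − B = 35357670 − 16796 = 35340874.

35340874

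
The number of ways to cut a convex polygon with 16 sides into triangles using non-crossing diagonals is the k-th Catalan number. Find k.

14

A convex 16-gon is triangulated into 14 triangles, and the number of such triangulations is the Catalan number C_{16−2} = C_14.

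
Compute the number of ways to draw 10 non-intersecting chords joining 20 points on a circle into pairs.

16796

Non-crossing perfect matchings of 2n points on a circle are counted by C_n; with 20 points, n = 10.
C_10 = C_9 · 2(2·9+1)/(9+2) = 4862 · 38/11 = 16796.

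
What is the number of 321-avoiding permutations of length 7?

429

For any fixed pattern of length 3, the pattern-avoiding permutations of [7] number C_7.
C_7 = C(14,7)/8 = 3432/8 = 429.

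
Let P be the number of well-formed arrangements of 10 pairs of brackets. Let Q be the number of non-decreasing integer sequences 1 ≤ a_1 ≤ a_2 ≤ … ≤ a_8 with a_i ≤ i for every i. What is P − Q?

A balanced arrangement of 10 bracket pairs is a Dyck word of semilength 10, so the count is C_10. So P = C_10 = 16796.
Such sub-staircase sequences of length n are counted by C_n; here n = 8. So Q = C_8 = 1430.
P − Q = 16796 − 1430 = 15366.

15366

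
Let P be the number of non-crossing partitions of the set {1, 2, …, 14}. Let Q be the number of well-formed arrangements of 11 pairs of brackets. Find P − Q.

Non-crossing partitions of an n-element set are counted by C_n; here n = 14. So P = C_14 = 2674440.
A balanced arrangement of 11 bracket pairs is a Dyck word of semilength 11, so the count is C_11. So Q = C_11 = 58786.
P − Q = 2674440 − 58786 = 2615654.

2615654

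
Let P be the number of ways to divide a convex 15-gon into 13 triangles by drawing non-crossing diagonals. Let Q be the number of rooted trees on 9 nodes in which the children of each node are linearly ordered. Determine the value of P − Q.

741470

A convex 15-gon is triangulated into 13 triangles, and the number of such triangulations is the Catalan number C_{15−2} = C_13. So P = C_13 = 742900.
Rooted ordered (plane) trees on m nodes have m−1 edges and are counted by C_{m−1}; m = 9 gives C_8. So Q = C_8 = 1430.
P − Q = 742900 − 1430 = 741470.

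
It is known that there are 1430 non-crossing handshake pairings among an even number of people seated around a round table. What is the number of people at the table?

16

Non-crossing handshake pairings of 2n people are counted by C_n. Since C_8 = 1430, the index is 8.
So n = 8, and there are 2n = 16 people.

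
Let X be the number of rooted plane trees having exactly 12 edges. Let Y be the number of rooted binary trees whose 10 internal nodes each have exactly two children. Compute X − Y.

191216

A rooted plane tree with 12 edges has 13 nodes, and the count is C_12. So X = C_12 = 208012.
Full binary trees with n internal nodes are counted by C_n; here n = 10. So Y = C_10 = 16796.
X − Y = 208012 − 16796 = 191216.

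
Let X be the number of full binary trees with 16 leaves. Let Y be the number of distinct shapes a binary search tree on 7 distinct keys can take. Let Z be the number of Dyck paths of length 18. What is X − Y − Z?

A full binary tree with L leaves has L−1 internal nodes and is counted by C_{L−1}; L = 16 gives C_15. So X = C_15 = 9694845.
There are C_n binary search tree shapes on n keys; with n = 7 that is C_7. So Y = C_7 = 429.
Dyck paths of semilength n (length 2n) are counted by C_n; here n = 9. So Z = C_9 = 4862.
X − Y − Z = 9694845 − 429 − 4862 = 9689554.

9689554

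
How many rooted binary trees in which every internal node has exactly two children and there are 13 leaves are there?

208012

A full binary tree with L leaves has L−1 internal nodes and is counted by C_{L−1}; L = 13 gives C_12.
C_12 = C(24,12)/13 = 2704156/13 = 208012.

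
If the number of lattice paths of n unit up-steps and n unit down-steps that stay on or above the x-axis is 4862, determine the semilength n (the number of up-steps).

9

Dyck paths of semilength n are counted by C_n; 4862 = C_9.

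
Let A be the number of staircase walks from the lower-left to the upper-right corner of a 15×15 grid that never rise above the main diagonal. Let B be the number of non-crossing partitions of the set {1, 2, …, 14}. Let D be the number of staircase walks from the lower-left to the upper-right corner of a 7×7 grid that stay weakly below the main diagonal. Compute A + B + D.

Sub-diagonal monotone paths from (0,0) to (15,15) biject with Dyck paths of semilength 15, giving C_15. So A = C_15 = 9694845.
Non-crossing partitions of an n-element set are counted by C_n; here n = 14. So B = C_14 = 2674440.
Monotone paths in an n×n grid that stay weakly below the diagonal are counted by C_n; here n = 7. So D = C_7 = 429.
A + B + D = 9694845 + 2674440 + 429 = 12369714.

12369714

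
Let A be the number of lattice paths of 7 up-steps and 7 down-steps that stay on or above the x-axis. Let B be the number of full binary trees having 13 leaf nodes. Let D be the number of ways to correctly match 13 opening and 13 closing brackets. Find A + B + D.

951341

Paths of 7 up- and 7 down-steps that never dip below the axis are Dyck paths; their count is C_7. So A = C_7 = 429.
Full binary trees with 13 leaves have 13−1 = 12 internal nodes, so there are C_12 of them. So B = C_12 = 208012.
Balanced strings of n pairs of brackets are counted by C_n; here n = 13. So D = C_13 = 742900.
A + B + D = 429 + 208012 + 742900 = 951341.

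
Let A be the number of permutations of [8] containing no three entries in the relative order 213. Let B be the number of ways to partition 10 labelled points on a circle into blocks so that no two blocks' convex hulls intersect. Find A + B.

18226

For any fixed pattern of length 3, the pattern-avoiding permutations of [8] number C_8. So A = C_8 = 1430.
The non-crossing partitions of [10] form a lattice of size C_10. So B = C_10 = 16796.
A + B = 1430 + 16796 = 18226.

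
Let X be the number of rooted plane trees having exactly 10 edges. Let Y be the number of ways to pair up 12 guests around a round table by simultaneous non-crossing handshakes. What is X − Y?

16664

A rooted plane tree with 10 edges has 11 nodes, and the count is C_10. So X = C_10 = 16796.
Non-crossing handshake pairings of 2n people are counted by C_n; 12 people gives n = 6. So Y = C_6 = 132.
X − Y = 16796 − 132 = 16664.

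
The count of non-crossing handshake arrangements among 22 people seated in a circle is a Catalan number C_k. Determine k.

With 22 = 2·11 people, non-crossing handshake pairings are non-crossing perfect matchings on a circle, counted by C_11.

11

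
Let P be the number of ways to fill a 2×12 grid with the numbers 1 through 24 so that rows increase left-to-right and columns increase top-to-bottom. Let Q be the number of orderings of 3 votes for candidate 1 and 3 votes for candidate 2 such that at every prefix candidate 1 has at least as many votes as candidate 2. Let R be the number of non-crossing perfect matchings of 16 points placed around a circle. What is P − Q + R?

209437

By the hook-length formula (or a Dyck-path bijection), SYT of shape 2×12 number C_12. So P = C_12 = 208012.
Reading a vote for the leader as '(' and for the other as ')' turns such a sequence into a balanced string of 3 pairs, so the count is C_3. So Q = C_3 = 5.
Pairing 16 circle points by 8 non-crossing chords gives C_8 matchings. So R = C_8 = 1430.
P − Q + R = 208012 − 5 + 1430 = 209437.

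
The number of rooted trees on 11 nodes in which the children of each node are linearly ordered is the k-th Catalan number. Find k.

10

A rooted plane tree on 11 nodes has 10 edges, and such trees are counted by C_10.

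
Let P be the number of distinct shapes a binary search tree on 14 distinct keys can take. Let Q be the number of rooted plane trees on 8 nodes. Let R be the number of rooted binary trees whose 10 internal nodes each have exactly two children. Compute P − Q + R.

2690807

There are C_n binary search tree shapes on n keys; with n = 14 that is C_14. So P = C_14 = 2674440.
A rooted plane tree on 8 nodes has 7 edges, and such trees are counted by C_7. So Q = C_7 = 429.
Full binary trees with n internal nodes are counted by C_n; here n = 10. So R = C_10 = 16796.
P − Q + R = 2674440 − 429 + 16796 = 2690807.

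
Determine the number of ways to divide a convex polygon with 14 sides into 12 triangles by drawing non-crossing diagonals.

208012

A convex 14-gon is triangulated into 12 triangles, and the number of such triangulations is the Catalan number C_{14−2} = C_12.
C_12 = C_11 · 2(2·11+1)/(11+2) = 58786 · 46/13 = 208012.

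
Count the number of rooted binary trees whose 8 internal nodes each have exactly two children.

1430

Full binary trees with n internal nodes are counted by C_n; here n = 8.
C_8 = C_7 · 2(2·7+1)/(7+2) = 429 · 30/9 = 1430.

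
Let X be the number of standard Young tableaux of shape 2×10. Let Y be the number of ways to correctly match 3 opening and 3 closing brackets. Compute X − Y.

By the hook-length formula (or a Dyck-path bijection), SYT of shape 2×10 number C_10. So X = C_10 = 16796.
A balanced arrangement of 3 bracket pairs is a Dyck word of semilength 3, so the count is C_3. So Y = C_3 = 5.
X − Y = 16796 − 5 = 16791.

16791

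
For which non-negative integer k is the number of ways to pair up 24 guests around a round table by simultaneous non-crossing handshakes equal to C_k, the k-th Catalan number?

With 24 = 2·12 people, non-crossing handshake pairings are non-crossing perfect matchings on a circle, counted by C_12.

12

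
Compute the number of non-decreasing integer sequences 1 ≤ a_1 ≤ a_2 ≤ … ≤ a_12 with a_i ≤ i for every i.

208012

Such sub-staircase sequences of length n are counted by C_n; here n = 12.
C_12 = C_11 · 2(2·11+1)/(11+2) = 58786 · 46/13 = 208012.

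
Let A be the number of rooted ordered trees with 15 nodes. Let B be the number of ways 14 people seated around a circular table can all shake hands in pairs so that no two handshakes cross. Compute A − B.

2674011

Rooted ordered (plane) trees on m nodes have m−1 edges and are counted by C_{m−1}; m = 15 gives C_14. So A = C_14 = 2674440.
With 14 = 2·7 people, non-crossing handshake pairings are non-crossing perfect matchings on a circle, counted by C_7. So B = C_7 = 429.
A − B = 2674440 − 429 = 2674011.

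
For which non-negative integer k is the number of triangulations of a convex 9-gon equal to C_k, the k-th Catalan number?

7

A convex 9-gon is triangulated into 7 triangles, and the number of such triangulations is the Catalan number C_{9−2} = C_7.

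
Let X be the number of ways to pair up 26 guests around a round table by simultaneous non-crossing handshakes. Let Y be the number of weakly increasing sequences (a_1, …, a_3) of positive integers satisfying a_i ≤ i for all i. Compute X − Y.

742895

Non-crossing handshake pairings of 2n people are counted by C_n; 26 people gives n = 13. So X = C_13 = 742900.
Weakly increasing sequences with a_i ≤ i biject with Dyck paths of semilength 3, so there are C_3. So Y = C_3 = 5.
X − Y = 742900 − 5 = 742895.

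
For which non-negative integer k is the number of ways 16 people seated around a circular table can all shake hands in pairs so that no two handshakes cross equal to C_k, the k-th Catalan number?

8

Non-crossing handshake pairings of 2n people are counted by C_n; 16 people gives n = 8.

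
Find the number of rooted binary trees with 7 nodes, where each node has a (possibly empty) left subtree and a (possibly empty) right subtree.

There are C_n binary search tree shapes on n keys; with n = 7 that is C_7.
C_7 = C(14,7)/8 = 3432/8 = 429.

429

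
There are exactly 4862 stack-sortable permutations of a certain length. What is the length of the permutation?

9

Stack-sortable permutations of [n] are counted by C_n, and C_9 = 4862.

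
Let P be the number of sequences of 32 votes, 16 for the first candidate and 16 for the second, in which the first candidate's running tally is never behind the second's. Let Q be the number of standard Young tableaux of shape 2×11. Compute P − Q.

Reading a vote for the leader as '(' and for the other as ')' turns such a sequence into a balanced string of 16 pairs, so the count is C_16. So P = C_16 = 35357670.
By the hook-length formula (or a Dyck-path bijection), SYT of shape 2×11 number C_11. So Q = C_11 = 58786.
P − Q = 35357670 − 58786 = 35298884.

35298884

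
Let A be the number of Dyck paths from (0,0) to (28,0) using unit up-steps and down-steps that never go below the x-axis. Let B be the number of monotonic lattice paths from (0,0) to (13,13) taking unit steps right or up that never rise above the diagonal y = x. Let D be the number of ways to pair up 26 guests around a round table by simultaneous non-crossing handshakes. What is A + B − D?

Paths of 14 up- and 14 down-steps that never dip below the axis are Dyck paths; their count is C_14. So A = C_14 = 2674440.
Monotone paths in an n×n grid that stay weakly below the diagonal are counted by C_n; here n = 13. So B = C_13 = 742900.
With 26 = 2·13 people, non-crossing handshake pairings are non-crossing perfect matchings on a circle, counted by C_13. So D = C_13 = 742900.
A + B − D = 2674440 + 742900 − 742900 = 2674440.

2674440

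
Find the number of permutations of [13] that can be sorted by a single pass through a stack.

Stack-sortable permutations are exactly the 231-avoiding ones, counted by C_n; here n = 13.
C_13 = 742900.

742900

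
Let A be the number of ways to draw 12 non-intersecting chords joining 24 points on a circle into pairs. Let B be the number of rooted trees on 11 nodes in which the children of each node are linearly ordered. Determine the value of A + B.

Non-crossing perfect matchings of 2n points on a circle are counted by C_n; with 24 points, n = 12. So A = C_12 = 208012.
A rooted plane tree on 11 nodes has 10 edges, and such trees are counted by C_10. So B = C_10 = 16796.
A + B = 208012 + 16796 = 224808.

224808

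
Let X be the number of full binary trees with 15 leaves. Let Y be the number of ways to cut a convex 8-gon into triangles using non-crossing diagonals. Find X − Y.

A full binary tree with L leaves has L−1 internal nodes and is counted by C_{L−1}; L = 15 gives C_14. So X = C_14 = 2674440.
Triangulations of a convex m-gon are counted by C_{m−2}; with m = 8 this is C_6. So Y = C_6 = 132.
X − Y = 2674440 − 132 = 2674308.

2674308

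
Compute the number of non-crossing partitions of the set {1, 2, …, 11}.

58786

The non-crossing partitions of [11] form a lattice of size C_11.
C_11 = C(22,11)/12 = 705432/12 = 58786.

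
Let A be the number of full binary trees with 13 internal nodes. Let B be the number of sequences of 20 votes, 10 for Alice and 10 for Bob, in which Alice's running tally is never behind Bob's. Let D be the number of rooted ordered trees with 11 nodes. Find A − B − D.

709308

The number of full binary trees on 13 internal nodes is the Catalan number C_13. So A = C_13 = 742900.
Ballot sequences with n votes each where one side never trails are Dyck words, counted by C_n; here n = 10. So B = C_10 = 16796.
Rooted ordered (plane) trees on m nodes have m−1 edges and are counted by C_{m−1}; m = 11 gives C_10. So D = C_10 = 16796.
A − B − D = 742900 − 16796 − 16796 = 709308.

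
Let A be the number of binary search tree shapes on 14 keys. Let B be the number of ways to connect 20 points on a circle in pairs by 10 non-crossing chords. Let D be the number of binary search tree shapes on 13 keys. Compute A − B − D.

Rooted binary trees with 14 nodes (each child slot possibly empty) number C_14. So A = C_14 = 2674440.
Pairing 20 circle points by 10 non-crossing chords gives C_10 matchings. So B = C_10 = 16796.
Rooted binary trees with 13 nodes (each child slot possibly empty) number C_13. So D = C_13 = 742900.
A − B − D = 2674440 − 16796 − 742900 = 1914744.

1914744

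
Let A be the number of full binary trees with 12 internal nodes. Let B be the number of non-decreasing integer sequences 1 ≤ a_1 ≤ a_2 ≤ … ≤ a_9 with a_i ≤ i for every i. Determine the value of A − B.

203150

Full binary trees with n internal nodes are counted by C_n; here n = 12. So A = C_12 = 208012.
Weakly increasing sequences with a_i ≤ i biject with Dyck paths of semilength 9, so there are C_9. So B = C_9 = 4862.
A − B = 208012 − 4862 = 203150.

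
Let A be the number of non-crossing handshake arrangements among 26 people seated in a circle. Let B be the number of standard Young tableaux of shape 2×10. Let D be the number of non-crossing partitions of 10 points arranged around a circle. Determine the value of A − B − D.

709308

With 26 = 2·13 people, non-crossing handshake pairings are non-crossing perfect matchings on a circle, counted by C_13. So A = C_13 = 742900.
By the hook-length formula (or a Dyck-path bijection), SYT of shape 2×10 number C_10. So B = C_10 = 16796.
Non-crossing partitions of an n-element set are counted by C_n; here n = 10. So D = C_10 = 16796.
A − B − D = 742900 − 16796 − 16796 = 709308.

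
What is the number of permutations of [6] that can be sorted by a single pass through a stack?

Stack-sortable permutations are exactly the 231-avoiding ones, counted by C_n; here n = 6.
C_6 = C_5 · 2(2·5+1)/(5+2) = 42 · 22/7 = 132.

132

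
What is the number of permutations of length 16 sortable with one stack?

By Knuth's characterisation, the stack-sortable permutations of length 16 are the 231-avoiders, numbering C_16.
C_16 = C_15 · 2(2·15+1)/(15+2) = 9694845 · 62/17 = 35357670.

35357670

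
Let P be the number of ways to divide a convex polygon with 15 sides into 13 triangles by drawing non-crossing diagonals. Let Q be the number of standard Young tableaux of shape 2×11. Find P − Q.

The number of triangulations of a 15-gon is the Catalan number C_13 (index = sides − 2). So P = C_13 = 742900.
By the hook-length formula (or a Dyck-path bijection), SYT of shape 2×11 number C_11. So Q = C_11 = 58786.
P − Q = 742900 − 58786 = 684114.

684114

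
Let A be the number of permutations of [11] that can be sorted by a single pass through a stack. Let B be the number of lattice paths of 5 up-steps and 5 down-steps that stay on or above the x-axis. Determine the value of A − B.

By Knuth's characterisation, the stack-sortable permutations of length 11 are the 231-avoiders, numbering C_11. So A = C_11 = 58786.
A Dyck path with 5 up-steps and 5 down-steps has semilength 5, so there are C_5 of them. So B = C_5 = 42.
A − B = 58786 − 42 = 58744.

58744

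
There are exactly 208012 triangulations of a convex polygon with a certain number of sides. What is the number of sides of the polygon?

14

Triangulations of a convex m-gon are counted by C_{m−2}; 208012 = C_12.
So m − 2 = 12, giving m = 14 sides.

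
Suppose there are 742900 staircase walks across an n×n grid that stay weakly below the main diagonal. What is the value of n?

Such diagonal-avoiding paths in an n×n grid are counted by C_n, and C_13 = 742900.

13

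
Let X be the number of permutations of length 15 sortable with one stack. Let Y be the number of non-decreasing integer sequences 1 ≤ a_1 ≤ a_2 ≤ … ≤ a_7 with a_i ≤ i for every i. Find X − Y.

Stack-sortable permutations are exactly the 231-avoiding ones, counted by C_n; here n = 15. So X = C_15 = 9694845.
Such sub-staircase sequences of length n are counted by C_n; here n = 7. So Y = C_7 = 429.
X − Y = 9694845 − 429 = 9694416.

9694416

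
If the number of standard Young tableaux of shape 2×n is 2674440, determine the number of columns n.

14

Standard Young tableaux of shape 2×n are counted by C_n, and C_14 = 2674440.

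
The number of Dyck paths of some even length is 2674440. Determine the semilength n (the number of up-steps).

Dyck paths of semilength n are counted by C_n; 2674440 = C_14.

14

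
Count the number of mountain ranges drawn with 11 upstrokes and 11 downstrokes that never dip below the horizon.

58786

Dyck paths of semilength n (length 2n) are counted by C_n; here n = 11.
C_11 = C_10 · 2(2·10+1)/(10+2) = 16796 · 42/12 = 58786.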